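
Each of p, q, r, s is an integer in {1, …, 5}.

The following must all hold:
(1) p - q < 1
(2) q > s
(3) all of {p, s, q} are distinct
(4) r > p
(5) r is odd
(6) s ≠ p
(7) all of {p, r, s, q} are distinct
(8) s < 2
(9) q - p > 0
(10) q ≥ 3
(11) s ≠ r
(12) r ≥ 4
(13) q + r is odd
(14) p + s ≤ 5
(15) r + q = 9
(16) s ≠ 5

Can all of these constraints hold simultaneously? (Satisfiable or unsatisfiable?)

One satisfying assignment is p = 2, q = 4, r = 5, s = 1.
For the less obvious constraints — constraint 1: p - q = -2; constraint 9: q - p = 2; constraint 14: p + s = 3 — and the others hold by inspection.

Satisfiable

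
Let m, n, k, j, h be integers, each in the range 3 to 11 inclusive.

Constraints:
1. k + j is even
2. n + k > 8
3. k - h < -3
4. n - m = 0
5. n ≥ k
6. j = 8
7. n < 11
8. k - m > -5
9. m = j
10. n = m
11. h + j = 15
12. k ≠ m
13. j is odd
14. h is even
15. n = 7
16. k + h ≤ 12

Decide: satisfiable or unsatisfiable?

Constraint 15 fixes n = 7 and constraint 6 fixes j = 8. Constraints 9 and 10 give n = m = j, so n = j. But 7 ≠ 8 — contradiction.

Unsatisfiable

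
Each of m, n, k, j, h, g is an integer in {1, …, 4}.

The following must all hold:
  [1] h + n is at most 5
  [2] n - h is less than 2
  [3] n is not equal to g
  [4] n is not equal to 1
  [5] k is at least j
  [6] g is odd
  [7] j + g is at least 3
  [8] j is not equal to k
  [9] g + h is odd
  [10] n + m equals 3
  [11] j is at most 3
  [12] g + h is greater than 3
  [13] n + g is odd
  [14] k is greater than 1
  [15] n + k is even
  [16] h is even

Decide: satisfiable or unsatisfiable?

Satisfiable

Try m = 1, n = 2, k = 2, j = 1, h = 2, g = 3.
Check constraint 1: h + n = 4; constraint 2: n - h = 0; constraint 7: j + g = 4. The remaining constraints are straightforward to verify.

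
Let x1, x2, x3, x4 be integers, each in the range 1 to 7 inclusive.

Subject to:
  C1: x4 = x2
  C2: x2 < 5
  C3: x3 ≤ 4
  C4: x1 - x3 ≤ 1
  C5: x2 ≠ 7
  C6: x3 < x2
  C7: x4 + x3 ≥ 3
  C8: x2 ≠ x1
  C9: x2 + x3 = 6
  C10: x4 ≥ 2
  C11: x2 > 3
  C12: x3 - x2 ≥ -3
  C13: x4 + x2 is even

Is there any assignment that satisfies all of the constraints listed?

Satisfiable

Take x1 = 1, x2 = 4, x3 = 2, x4 = 4. Then constraint 4: x1 - x3 = -1; constraint 7: x4 + x3 = 6, and every other listed constraint is also met.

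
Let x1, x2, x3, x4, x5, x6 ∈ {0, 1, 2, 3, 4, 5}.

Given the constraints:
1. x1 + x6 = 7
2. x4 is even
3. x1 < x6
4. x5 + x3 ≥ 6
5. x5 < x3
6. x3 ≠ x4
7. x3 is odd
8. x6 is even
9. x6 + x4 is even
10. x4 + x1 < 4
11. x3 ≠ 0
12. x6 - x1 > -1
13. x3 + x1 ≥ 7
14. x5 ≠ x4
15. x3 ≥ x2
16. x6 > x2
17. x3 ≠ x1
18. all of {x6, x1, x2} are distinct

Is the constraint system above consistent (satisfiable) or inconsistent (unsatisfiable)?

Satisfiable

Setting (x1, x2, x3, x4, x5, x6) = (3, 1, 5, 0, 3, 4) satisfies everything: constraint 1: x1 + x6 = 7; constraint 4: x5 + x3 = 8, and the others follow.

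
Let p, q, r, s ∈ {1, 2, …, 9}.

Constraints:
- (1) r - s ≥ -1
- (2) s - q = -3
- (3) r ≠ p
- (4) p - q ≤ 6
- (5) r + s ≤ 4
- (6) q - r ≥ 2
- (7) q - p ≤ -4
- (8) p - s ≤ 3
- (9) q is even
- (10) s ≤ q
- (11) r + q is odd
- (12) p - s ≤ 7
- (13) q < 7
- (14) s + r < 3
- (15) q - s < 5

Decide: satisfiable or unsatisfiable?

Unsatisfiable

Constraints 1, 6, 7, and 8 give p − q ≥ 4, q − r ≥ 2, r − s ≥ -1, s − p ≥ -3.
Adding all 4 inequalities: the left sides telescope to 0, and the right sides sum to 4 + 2 + (-1) + (-3) = 2. So 0 ≥ 2, which is false.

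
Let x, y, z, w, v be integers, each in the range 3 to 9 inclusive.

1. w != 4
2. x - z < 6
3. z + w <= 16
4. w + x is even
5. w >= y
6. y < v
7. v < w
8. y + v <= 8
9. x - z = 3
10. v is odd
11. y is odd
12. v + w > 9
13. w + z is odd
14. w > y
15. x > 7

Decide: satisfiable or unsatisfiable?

One satisfying assignment is x = 9, y = 3, z = 6, w = 7, v = 5.
For the less obvious constraints — constraint 2: x - z = 3; constraint 3: z + w = 13; constraint 8: y + v = 8 — and the others hold by inspection.

Satisfiable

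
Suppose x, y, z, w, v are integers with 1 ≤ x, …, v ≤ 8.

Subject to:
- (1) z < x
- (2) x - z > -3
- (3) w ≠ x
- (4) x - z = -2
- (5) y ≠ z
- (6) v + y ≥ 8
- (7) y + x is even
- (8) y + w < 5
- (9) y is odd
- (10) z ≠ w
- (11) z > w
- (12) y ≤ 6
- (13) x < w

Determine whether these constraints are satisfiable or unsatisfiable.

Unsatisfiable

Constraints 1, 11, and 13 give x < w, w < z, z < x. Chaining: x < w < z < x, which forces x < x — impossible.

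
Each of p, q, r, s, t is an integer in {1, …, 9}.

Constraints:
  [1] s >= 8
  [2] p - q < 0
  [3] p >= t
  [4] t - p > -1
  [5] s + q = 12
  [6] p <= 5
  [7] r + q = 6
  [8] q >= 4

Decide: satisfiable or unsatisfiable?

Setting (p, q, r, s, t) = (2, 4, 2, 8, 2) satisfies everything: constraint 2: p - q = -2; constraint 4: t - p = 0, and the others follow.

Satisfiable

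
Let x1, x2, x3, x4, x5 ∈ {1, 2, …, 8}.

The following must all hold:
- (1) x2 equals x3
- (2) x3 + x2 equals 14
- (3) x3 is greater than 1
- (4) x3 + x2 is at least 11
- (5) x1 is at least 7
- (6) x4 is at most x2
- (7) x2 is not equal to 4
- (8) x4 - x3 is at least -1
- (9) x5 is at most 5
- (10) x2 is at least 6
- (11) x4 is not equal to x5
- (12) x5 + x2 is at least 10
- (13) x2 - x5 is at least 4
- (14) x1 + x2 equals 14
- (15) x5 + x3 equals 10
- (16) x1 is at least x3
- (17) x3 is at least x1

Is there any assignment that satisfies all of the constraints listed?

Try x1 = 7, x2 = 7, x3 = 7, x4 = 7, x5 = 3.
Check constraint 2: x3 + x2 = 14; constraint 4: x3 + x2 = 14; constraint 8: x4 - x3 = 0. The remaining constraints are straightforward to verify.

Satisfiable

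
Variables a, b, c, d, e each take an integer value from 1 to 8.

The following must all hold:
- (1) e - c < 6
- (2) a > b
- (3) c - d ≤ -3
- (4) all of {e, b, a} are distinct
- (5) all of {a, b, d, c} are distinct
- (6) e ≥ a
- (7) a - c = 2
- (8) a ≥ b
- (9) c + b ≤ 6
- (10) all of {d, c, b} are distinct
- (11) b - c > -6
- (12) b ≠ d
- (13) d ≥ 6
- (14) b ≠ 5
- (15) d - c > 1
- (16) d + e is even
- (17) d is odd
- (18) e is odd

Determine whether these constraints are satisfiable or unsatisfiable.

Satisfiable

The assignment a = 6, b = 1, c = 4, d = 7, e = 7 works:
  constraint 1 holds since e - c = 3.
  constraint 3 holds since c - d = -3.
The rest check out directly.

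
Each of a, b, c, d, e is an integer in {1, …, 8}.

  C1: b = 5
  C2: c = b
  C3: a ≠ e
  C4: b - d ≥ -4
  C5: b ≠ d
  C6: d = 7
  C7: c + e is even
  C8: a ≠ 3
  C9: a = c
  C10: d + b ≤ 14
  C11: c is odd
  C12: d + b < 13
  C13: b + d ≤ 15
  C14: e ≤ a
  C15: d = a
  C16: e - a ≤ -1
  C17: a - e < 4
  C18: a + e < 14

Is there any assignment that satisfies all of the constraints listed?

Constraint 6 fixes d = 7 and constraint 1 fixes b = 5. Constraints 2, 9, and 15 give d = a = c = b, so d = b. But 7 ≠ 5 — contradiction.

Unsatisfiable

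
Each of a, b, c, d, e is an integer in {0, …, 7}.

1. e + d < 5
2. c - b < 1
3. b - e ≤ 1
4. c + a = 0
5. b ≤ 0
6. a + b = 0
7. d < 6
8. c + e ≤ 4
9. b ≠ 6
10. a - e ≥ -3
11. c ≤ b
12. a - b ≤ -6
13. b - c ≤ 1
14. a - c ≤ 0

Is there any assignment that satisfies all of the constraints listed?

Unsatisfiable

Constraints 3, 10, and 12 give b − a ≥ 6, a − e ≥ -3, e − b ≥ -1.
Adding all 3 inequalities: the left sides telescope to 0, and the right sides sum to 6 + (-3) + (-1) = 2. So 0 ≥ 2, which is false.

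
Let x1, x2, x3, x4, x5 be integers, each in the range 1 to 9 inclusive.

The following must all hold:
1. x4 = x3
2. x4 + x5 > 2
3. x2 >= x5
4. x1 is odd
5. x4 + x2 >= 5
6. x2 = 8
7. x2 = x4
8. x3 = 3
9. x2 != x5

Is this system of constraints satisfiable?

Constraint 6 fixes x2 = 8 and constraint 8 fixes x3 = 3. Constraints 1 and 7 give x2 = x4 = x3, so x2 = x3. But 8 ≠ 3 — contradiction.

Unsatisfiable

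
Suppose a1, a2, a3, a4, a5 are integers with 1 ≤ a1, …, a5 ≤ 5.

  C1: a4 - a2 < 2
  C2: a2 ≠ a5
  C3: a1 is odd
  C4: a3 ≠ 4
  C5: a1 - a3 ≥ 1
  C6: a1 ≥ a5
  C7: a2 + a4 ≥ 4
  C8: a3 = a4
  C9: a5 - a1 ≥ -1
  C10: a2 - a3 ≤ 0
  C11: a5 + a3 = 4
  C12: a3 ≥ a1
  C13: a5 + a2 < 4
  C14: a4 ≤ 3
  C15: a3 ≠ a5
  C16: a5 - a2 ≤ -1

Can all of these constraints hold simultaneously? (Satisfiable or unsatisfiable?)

Constraints 5, 9, 10, and 16 give a2 − a5 ≥ 1, a5 − a1 ≥ -1, a1 − a3 ≥ 1, a3 − a2 ≥ 0.
Adding all 4 inequalities: the left sides telescope to 0, and the right sides sum to 1 + (-1) + 1 + 0 = 1. So 0 ≥ 1, which is false.

Unsatisfiable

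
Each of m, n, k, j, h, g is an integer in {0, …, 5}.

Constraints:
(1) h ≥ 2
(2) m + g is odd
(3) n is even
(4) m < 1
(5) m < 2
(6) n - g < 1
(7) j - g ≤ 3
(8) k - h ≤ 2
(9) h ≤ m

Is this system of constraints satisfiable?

From constraints 1 and 9: m ≥ h and h ≥ 2, so m ≥ 2. From constraint 5: m ≤ 1. But 1 < 2, so no value of m works.

Unsatisfiable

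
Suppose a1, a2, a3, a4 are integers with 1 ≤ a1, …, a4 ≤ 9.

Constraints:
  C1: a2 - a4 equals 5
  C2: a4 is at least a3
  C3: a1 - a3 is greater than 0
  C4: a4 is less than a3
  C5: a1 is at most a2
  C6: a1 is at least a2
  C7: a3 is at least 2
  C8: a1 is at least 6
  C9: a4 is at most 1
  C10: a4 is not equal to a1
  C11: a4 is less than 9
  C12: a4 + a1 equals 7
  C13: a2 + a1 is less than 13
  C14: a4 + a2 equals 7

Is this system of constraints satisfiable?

Unsatisfiable

From constraints 2 and 7: a4 ≥ a3 ≥ 2. From constraints 5 and 8: a2 ≥ a1 ≥ 6. Hence a4 + a2 ≥ 8. But constraint 14 requires a4 + a2 = 7, and 7 < 8. Contradiction.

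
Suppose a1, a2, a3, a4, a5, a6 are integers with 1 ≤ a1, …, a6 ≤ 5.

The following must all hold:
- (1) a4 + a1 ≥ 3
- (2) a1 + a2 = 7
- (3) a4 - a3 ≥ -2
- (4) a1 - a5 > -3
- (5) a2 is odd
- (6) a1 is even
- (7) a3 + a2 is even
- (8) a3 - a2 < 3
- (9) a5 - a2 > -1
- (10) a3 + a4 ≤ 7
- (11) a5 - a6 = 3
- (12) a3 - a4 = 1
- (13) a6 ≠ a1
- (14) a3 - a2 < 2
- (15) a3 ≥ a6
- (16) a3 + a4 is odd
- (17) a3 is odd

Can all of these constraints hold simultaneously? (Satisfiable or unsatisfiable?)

The assignment a1 = 4, a2 = 3, a3 = 3, a4 = 2, a5 = 4, a6 = 1 works:
  constraint 1 holds since a4 + a1 = 6.
  constraint 2 holds since a1 + a2 = 7.
  constraint 3 holds since a4 - a3 = -1.
The rest check out directly.

Satisfiable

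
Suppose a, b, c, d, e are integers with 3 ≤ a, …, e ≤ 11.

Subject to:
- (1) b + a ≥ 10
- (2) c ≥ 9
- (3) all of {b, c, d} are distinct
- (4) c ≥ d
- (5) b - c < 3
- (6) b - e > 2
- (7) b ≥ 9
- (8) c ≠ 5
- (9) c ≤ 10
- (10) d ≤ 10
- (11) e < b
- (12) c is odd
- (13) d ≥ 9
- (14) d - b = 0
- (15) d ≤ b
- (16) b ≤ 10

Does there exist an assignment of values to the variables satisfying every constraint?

Unsatisfiable

Constraints 2, 7, 9, 10, 13, and 16 confine each of b, c, d to the 2 values {9, 10}.
Constraint 3 requires all 3 of them to be distinct, but only 2 values are available — impossible by the pigeonhole principle.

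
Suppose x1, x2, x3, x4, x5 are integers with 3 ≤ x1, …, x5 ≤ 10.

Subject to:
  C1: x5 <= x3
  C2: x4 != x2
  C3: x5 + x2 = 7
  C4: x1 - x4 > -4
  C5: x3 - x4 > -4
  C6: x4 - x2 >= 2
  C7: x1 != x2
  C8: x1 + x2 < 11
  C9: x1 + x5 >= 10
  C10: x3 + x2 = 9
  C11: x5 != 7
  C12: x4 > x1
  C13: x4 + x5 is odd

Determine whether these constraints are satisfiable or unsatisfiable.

Satisfiable

Try x1 = 6, x2 = 3, x3 = 6, x4 = 7, x5 = 4.
Check constraint 3: x5 + x2 = 7; constraint 4: x1 - x4 = -1. The remaining constraints are straightforward to verify.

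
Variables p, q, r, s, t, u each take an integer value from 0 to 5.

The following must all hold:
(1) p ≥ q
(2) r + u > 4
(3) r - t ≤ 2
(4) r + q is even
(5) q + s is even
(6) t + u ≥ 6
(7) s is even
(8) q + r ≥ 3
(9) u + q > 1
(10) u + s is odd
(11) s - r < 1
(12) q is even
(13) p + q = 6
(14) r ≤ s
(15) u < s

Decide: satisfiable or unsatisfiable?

Satisfiable

The assignment p = 4, q = 2, r = 4, s = 4, t = 5, u = 1 works:
  constraint 2 holds since r + u = 5.
  constraint 3 holds since r - t = -1.
  constraint 6 holds since t + u = 6.
The rest check out directly.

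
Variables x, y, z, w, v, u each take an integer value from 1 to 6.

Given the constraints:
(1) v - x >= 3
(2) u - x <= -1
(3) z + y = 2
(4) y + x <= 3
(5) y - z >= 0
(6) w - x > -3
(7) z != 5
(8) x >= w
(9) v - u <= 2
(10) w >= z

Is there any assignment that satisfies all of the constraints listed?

Unsatisfiable

Constraints 1, 2, and 9 give x − u ≥ 1, u − v ≥ -2, v − x ≥ 3.
Adding all 3 inequalities: the left sides telescope to 0, and the right sides sum to 1 + (-2) + 3 = 2. So 0 ≥ 2, which is false.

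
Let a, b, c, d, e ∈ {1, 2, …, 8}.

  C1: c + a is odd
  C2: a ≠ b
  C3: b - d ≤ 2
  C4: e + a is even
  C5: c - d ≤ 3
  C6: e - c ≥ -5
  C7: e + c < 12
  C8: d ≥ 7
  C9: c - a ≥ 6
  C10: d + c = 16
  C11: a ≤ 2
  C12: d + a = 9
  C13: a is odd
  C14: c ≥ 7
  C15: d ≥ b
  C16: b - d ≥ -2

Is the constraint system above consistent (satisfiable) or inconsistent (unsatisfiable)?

Satisfiable

Setting (a, b, c, d, e) = (1, 8, 8, 8, 3) satisfies everything: constraint 3: b - d = 0; constraint 5: c - d = 0, and the others follow.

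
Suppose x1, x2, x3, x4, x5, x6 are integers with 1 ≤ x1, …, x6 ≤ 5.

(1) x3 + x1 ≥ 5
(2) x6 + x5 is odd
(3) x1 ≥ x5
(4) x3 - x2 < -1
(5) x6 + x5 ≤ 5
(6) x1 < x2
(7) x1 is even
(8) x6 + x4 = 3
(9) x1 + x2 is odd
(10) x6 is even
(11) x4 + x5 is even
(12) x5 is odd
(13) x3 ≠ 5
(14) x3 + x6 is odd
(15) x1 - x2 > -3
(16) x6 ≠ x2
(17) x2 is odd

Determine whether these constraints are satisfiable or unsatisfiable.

Satisfiable

Setting (x1, x2, x3, x4, x5, x6) = (4, 5, 3, 1, 1, 2) satisfies everything: constraint 1: x3 + x1 = 7; constraint 4: x3 - x2 = -2, and the others follow.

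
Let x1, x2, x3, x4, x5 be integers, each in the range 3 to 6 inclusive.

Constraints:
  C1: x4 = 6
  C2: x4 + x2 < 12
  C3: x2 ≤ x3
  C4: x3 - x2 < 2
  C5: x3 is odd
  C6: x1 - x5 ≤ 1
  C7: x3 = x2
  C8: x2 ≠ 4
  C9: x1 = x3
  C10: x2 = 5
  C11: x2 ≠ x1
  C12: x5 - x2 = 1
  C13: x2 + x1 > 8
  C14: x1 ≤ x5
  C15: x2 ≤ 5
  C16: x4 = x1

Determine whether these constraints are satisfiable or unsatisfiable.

Constraint 1 fixes x4 = 6 and constraint 10 fixes x2 = 5. Constraints 7, 9, and 16 give x4 = x1 = x3 = x2, so x4 = x2. But 6 ≠ 5 — contradiction.

Unsatisfiable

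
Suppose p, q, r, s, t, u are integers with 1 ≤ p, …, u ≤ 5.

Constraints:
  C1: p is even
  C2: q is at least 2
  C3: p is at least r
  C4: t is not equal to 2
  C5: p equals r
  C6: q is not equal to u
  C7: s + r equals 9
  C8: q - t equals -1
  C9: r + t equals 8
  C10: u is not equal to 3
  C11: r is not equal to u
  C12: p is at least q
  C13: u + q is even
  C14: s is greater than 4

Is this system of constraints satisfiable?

Satisfiable

The assignment p = 4, q = 3, r = 4, s = 5, t = 4, u = 5 works:
  constraint 7 holds since s + r = 9.
  constraint 8 holds since q - t = -1.
The rest check out directly.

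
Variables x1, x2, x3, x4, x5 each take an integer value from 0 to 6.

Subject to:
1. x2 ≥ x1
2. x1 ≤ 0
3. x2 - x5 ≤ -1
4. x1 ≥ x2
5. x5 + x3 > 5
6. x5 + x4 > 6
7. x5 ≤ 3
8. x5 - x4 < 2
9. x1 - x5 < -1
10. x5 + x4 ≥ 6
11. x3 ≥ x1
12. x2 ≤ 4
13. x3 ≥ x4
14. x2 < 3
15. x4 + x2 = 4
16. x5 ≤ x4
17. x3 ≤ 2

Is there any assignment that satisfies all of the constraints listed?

Unsatisfiable

From constraints 13 and 17: x4 ≤ x3 ≤ 2. From constraints 2 and 4: x2 ≤ x1 ≤ 0. Hence x4 + x2 ≤ 2. But constraint 15 requires x4 + x2 = 4, and 4 > 2. Contradiction.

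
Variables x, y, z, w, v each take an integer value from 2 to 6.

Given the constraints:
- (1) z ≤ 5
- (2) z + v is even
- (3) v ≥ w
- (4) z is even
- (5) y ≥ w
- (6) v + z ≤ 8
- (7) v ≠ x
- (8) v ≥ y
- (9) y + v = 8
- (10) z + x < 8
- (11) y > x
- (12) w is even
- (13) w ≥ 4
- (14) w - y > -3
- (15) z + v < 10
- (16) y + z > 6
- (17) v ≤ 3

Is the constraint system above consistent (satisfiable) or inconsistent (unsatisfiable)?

Unsatisfiable

From constraints 5 and 13: y ≥ w and w ≥ 4, so y ≥ 4. From constraints 8 and 17: y ≤ v and v ≤ 3, so y ≤ 3. But 3 < 4, so no value of y works.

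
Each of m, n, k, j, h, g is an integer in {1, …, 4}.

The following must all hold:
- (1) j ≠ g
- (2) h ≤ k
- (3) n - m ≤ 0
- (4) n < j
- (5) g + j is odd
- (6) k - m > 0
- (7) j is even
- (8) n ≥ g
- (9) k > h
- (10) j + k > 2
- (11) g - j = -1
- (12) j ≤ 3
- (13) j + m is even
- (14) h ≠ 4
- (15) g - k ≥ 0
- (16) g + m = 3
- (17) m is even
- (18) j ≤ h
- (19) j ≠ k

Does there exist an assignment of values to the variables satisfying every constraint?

Constraints 4, 8, 9, 15, and 18 give h < k, k ≤ g, g ≤ n, n < j, j ≤ h. Chaining: h < k ≤ g ≤ n < j ≤ h, which forces h < h — impossible.

Unsatisfiable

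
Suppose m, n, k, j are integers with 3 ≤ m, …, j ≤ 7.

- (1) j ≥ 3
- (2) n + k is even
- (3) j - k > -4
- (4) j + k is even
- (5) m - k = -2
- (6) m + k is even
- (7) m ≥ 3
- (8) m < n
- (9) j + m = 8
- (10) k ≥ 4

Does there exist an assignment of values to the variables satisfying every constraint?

Take m = 4, n = 6, k = 6, j = 4. Then constraint 3: j - k = -2; constraint 5: m - k = -2; constraint 9: j + m = 8, and every other listed constraint is also met.

Satisfiable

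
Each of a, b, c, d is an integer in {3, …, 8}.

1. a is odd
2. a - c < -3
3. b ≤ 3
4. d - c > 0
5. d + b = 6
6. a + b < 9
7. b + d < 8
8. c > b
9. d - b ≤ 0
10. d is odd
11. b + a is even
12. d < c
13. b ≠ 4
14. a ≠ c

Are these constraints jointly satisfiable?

Unsatisfiable

Constraints 4, 8, and 9 give d ≤ b, b < c, c < d. Chaining: d ≤ b < c < d, which forces d < d — impossible.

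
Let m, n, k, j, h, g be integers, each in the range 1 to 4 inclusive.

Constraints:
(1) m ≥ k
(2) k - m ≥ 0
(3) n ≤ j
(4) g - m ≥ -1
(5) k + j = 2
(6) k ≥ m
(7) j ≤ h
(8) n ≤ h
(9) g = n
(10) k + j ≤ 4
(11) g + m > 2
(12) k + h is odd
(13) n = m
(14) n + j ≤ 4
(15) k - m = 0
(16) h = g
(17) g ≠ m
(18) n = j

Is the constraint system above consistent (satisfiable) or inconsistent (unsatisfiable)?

From constraints 9 and 13, g = n = m, so g = m. But constraint 17 says g ≠ m. Contradiction.

Unsatisfiable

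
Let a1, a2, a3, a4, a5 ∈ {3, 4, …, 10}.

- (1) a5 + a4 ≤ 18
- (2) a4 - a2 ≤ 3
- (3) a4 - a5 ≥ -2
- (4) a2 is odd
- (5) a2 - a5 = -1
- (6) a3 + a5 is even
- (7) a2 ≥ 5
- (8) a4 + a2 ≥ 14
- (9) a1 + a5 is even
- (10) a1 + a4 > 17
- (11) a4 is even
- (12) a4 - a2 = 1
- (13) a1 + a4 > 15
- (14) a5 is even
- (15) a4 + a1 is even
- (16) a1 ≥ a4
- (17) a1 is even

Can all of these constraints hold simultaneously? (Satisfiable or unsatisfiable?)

Try a1 = 10, a2 = 7, a3 = 6, a4 = 8, a5 = 8.
Check constraint 1: a5 + a4 = 16; constraint 2: a4 - a2 = 1. The remaining constraints are straightforward to verify.

Satisfiable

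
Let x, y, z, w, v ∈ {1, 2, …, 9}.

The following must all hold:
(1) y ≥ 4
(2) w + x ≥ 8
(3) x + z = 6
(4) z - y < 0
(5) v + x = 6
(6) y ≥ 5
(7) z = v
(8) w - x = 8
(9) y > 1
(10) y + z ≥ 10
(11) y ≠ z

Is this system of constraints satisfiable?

One satisfying assignment is x = 1, y = 7, z = 5, w = 9, v = 5.
For the less obvious constraints — constraint 2: w + x = 10; constraint 3: x + z = 6 — and the others hold by inspection.

Satisfiable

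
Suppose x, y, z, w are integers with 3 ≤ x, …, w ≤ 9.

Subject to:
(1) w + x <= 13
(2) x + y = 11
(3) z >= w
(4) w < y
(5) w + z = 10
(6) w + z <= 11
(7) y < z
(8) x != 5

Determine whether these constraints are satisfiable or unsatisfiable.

One satisfying assignment is x = 7, y = 4, z = 7, w = 3.
For the less obvious constraints — constraint 1: w + x = 10; constraint 2: x + y = 11; constraint 5: w + z = 10 — and the others hold by inspection.

Satisfiable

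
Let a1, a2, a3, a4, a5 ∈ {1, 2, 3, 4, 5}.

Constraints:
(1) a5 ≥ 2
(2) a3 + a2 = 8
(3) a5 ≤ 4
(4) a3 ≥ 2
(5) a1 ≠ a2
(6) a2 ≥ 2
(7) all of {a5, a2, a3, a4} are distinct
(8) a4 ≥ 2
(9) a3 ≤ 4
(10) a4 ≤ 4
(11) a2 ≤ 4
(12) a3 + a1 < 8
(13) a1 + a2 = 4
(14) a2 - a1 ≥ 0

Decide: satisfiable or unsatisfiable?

Unsatisfiable

Constraints 1, 3, 4, 6, 8, 9, 10, and 11 confine each of a5, a2, a3, a4 to the 3 values {2, …, 4}.
Constraint 7 requires all 4 of them to be distinct, but only 3 values are available — impossible by the pigeonhole principle.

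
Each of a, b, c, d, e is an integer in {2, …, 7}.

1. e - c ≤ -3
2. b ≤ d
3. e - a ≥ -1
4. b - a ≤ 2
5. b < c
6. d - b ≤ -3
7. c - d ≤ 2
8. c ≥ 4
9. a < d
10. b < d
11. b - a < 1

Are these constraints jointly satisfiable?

Constraints 1, 3, 4, 6, and 7 give d − c ≥ -2, c − e ≥ 3, e − a ≥ -1, a − b ≥ -2, b − d ≥ 3.
Adding all 5 inequalities: the left sides telescope to 0, and the right sides sum to (-2) + 3 + (-1) + (-2) + 3 = 1. So 0 ≥ 1, which is false.

Unsatisfiable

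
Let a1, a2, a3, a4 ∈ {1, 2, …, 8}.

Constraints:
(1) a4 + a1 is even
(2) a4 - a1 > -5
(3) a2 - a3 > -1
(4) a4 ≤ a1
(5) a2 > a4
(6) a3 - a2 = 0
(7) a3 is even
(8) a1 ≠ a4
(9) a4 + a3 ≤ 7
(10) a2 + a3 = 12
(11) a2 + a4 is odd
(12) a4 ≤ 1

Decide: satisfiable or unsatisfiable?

Satisfiable

Take a1 = 5, a2 = 6, a3 = 6, a4 = 1. Then constraint 2: a4 - a1 = -4; constraint 3: a2 - a3 = 0, and every other listed constraint is also met.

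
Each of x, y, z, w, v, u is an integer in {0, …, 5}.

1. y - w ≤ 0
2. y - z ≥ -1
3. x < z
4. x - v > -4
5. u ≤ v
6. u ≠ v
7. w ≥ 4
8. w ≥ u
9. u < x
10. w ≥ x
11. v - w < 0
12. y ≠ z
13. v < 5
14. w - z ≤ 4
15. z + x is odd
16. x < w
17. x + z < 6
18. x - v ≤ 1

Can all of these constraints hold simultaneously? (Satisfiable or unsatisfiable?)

Satisfiable

Setting (x, y, z, w, v, u) = (2, 5, 3, 5, 3, 0) satisfies everything: constraint 1: y - w = 0; constraint 2: y - z = 2; constraint 4: x - v = -1, and the others follow.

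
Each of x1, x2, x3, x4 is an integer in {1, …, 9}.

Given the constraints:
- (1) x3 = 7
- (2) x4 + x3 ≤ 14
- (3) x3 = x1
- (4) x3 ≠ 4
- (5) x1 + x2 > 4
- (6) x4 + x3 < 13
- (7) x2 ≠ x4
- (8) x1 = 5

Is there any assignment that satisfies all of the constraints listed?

Constraint 1 fixes x3 = 7 and constraint 8 fixes x1 = 5, but constraint 3 requires x3 = x1. Since 7 ≠ 5, contradiction.

Unsatisfiable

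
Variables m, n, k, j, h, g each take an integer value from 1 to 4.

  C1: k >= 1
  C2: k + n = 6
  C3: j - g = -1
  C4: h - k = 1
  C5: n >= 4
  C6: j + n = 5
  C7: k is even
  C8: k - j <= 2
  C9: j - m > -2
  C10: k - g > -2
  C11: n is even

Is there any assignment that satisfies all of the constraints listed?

One satisfying assignment is m = 1, n = 4, k = 2, j = 1, h = 3, g = 2.
For the less obvious constraints — constraint 2: k + n = 6; constraint 3: j - g = -1 — and the others hold by inspection.

Satisfiable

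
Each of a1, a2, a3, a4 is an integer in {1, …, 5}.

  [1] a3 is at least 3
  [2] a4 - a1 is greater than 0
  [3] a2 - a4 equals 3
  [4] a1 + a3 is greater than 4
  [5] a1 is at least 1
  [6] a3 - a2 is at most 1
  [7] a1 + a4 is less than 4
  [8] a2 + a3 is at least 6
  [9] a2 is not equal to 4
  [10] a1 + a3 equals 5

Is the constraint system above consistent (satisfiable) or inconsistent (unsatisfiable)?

Try a1 = 1, a2 = 5, a3 = 4, a4 = 2.
Check constraint 2: a4 - a1 = 1; constraint 3: a2 - a4 = 3; constraint 4: a1 + a3 = 5. The remaining constraints are straightforward to verify.

Satisfiable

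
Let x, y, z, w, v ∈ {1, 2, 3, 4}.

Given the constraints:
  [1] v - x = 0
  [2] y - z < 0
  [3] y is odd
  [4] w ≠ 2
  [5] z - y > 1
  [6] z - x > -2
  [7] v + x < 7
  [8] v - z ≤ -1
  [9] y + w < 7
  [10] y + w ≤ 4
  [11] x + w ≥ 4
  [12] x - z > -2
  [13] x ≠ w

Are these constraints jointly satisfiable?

Satisfiable

Take x = 2, y = 1, z = 3, w = 3, v = 2. Then constraint 1: v - x = 0; constraint 2: y - z = -2; constraint 5: z - y = 2, and every other listed constraint is also met.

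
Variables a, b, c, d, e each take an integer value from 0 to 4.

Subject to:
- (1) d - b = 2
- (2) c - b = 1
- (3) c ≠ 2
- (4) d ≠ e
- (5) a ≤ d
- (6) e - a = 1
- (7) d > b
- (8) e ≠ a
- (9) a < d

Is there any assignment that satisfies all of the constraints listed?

One satisfying assignment is a = 1, b = 2, c = 3, d = 4, e = 2.
For the less obvious constraints — constraint 1: d - b = 2; constraint 2: c - b = 1; constraint 6: e - a = 1 — and the others hold by inspection.

Satisfiable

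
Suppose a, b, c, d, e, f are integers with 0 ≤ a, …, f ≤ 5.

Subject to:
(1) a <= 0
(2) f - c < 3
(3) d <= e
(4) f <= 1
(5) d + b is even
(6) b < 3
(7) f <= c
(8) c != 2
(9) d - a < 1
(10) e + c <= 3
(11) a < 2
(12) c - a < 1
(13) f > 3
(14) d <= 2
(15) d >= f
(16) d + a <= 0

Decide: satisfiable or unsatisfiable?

From constraint 13: f ≥ 4. From constraints 14 and 15: f ≤ d and d ≤ 2, so f ≤ 2. But 2 < 4, so no value of f works.

Unsatisfiable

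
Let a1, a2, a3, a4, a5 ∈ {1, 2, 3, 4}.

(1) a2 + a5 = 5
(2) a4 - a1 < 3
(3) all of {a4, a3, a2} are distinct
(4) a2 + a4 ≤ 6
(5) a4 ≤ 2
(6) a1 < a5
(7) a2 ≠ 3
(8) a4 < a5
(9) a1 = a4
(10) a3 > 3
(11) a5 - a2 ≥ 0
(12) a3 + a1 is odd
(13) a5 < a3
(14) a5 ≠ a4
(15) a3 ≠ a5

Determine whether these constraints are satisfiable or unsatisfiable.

Satisfiable

One satisfying assignment is a1 = 1, a2 = 2, a3 = 4, a4 = 1, a5 = 3.
For the less obvious constraints — constraint 1: a2 + a5 = 5; constraint 2: a4 - a1 = 0; constraint 4: a2 + a4 = 3 — and the others hold by inspection.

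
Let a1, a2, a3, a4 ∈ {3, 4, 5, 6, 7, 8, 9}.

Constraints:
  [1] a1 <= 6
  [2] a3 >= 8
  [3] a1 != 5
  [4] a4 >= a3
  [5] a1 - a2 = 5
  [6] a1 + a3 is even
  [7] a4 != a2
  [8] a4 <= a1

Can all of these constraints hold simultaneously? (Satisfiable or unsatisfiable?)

Unsatisfiable

From constraints 2 and 4: a4 ≥ a3 and a3 ≥ 8, so a4 ≥ 8. From constraints 1 and 8: a4 ≤ a1 and a1 ≤ 6, so a4 ≤ 6. But 6 < 8, so no value of a4 works.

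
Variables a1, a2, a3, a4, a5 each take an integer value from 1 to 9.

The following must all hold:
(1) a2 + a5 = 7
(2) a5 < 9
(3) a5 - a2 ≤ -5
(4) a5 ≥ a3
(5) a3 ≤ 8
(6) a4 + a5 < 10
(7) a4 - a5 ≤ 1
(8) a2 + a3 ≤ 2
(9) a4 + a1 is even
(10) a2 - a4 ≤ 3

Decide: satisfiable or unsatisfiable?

Unsatisfiable

Constraints 3, 7, and 10 give a5 − a4 ≥ -1, a4 − a2 ≥ -3, a2 − a5 ≥ 5.
Adding all 3 inequalities: the left sides telescope to 0, and the right sides sum to (-1) + (-3) + 5 = 1. So 0 ≥ 1, which is false.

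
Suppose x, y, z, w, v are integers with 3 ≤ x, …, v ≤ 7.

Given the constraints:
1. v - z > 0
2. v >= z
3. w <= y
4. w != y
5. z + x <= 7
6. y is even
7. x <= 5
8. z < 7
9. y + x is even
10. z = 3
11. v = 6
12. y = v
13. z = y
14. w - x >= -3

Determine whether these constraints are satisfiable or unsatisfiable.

Unsatisfiable

Constraint 10 fixes z = 3 and constraint 11 fixes v = 6. Constraints 12 and 13 give z = y = v, so z = v. But 3 ≠ 6 — contradiction.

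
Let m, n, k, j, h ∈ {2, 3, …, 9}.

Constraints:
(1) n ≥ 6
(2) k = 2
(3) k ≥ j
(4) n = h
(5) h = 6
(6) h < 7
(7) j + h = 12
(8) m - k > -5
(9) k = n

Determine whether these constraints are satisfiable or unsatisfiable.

Unsatisfiable

Constraint 2 fixes k = 2 and constraint 5 fixes h = 6. Constraints 4 and 9 give k = n = h, so k = h. But 2 ≠ 6 — contradiction.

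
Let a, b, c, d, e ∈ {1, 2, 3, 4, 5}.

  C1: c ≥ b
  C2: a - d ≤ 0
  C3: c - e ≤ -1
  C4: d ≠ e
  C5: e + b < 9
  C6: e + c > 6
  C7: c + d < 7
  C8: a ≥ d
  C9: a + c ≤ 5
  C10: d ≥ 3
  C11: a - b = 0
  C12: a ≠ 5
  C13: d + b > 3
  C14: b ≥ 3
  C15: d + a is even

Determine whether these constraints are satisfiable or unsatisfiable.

From constraints 8 and 10: a ≥ d ≥ 3. From constraints 1 and 14: c ≥ b ≥ 3. Hence a + c ≥ 6. But constraint 9 requires a + c ≤ 5, and 5 < 6. Contradiction.

Unsatisfiable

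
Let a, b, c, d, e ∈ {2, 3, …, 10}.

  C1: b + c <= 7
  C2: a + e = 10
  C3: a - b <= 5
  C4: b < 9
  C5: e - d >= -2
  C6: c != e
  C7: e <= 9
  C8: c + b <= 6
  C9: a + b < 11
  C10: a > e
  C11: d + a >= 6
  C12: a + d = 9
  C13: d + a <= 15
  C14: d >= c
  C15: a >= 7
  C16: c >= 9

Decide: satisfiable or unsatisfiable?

From constraints 14 and 16: d ≥ c ≥ 9. From constraint 15: a ≥ 7. Hence d + a ≥ 16. But constraint 13 requires d + a ≤ 15, and 15 < 16. Contradiction.

Unsatisfiable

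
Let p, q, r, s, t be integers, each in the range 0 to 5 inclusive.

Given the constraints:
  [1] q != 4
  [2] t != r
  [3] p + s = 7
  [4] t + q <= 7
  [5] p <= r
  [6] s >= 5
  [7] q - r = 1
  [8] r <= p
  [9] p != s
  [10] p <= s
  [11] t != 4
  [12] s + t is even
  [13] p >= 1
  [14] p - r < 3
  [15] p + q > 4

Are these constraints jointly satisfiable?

Setting (p, q, r, s, t) = (2, 3, 2, 5, 1) satisfies everything: constraint 3: p + s = 7; constraint 4: t + q = 4; constraint 7: q - r = 1, and the others follow.

Satisfiable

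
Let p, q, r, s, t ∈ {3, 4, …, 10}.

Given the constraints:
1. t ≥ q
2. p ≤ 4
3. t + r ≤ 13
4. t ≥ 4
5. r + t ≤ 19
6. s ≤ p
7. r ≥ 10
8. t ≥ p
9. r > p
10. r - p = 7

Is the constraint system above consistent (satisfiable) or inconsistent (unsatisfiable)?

Unsatisfiable

From constraint 4: t ≥ 4. From constraint 7: r ≥ 10. Hence t + r ≥ 14. But constraint 3 requires t + r ≤ 13, and 13 < 14. Contradiction.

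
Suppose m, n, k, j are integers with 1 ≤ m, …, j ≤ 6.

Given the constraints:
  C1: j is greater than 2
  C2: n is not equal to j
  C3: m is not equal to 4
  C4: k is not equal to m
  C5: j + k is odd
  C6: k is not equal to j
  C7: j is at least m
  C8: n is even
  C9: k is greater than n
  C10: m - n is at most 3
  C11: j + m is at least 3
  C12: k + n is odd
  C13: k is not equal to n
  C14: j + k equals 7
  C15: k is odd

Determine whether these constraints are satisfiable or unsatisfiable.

Satisfiable

Take m = 2, n = 2, k = 3, j = 4. Then constraint 10: m - n = 0; constraint 11: j + m = 6; constraint 14: j + k = 7, and every other listed constraint is also met.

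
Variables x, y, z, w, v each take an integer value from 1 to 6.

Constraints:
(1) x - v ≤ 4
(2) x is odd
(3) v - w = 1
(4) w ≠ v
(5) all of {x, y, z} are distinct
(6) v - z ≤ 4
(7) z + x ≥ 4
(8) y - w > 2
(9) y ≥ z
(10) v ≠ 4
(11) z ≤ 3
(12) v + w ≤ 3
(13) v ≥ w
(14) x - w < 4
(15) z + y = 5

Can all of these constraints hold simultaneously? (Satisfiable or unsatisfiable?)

Try x = 3, y = 4, z = 1, w = 1, v = 2.
Check constraint 1: x - v = 1; constraint 3: v - w = 1; constraint 6: v - z = 1. The remaining constraints are straightforward to verify.

Satisfiable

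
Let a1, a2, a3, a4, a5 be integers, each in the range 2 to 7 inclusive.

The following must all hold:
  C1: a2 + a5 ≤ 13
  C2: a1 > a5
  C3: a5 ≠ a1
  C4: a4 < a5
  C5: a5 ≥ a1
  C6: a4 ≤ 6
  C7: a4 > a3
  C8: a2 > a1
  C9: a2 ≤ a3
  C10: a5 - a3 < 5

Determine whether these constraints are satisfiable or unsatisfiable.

Unsatisfiable

Constraints 2, 4, 7, 8, and 9 give a1 < a2, a2 ≤ a3, a3 < a4, a4 < a5, a5 < a1. Chaining: a1 < a2 ≤ a3 < a4 < a5 < a1, which forces a1 < a1 — impossible.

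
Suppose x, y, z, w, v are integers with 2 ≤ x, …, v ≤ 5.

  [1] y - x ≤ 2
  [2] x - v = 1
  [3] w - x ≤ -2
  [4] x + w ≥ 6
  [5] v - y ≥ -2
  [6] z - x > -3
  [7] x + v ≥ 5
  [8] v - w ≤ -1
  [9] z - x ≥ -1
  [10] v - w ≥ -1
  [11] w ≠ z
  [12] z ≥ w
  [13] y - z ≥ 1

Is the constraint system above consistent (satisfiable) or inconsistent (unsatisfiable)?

Constraints 3, 5, 8, 9, and 13 give z − x ≥ -1, x − w ≥ 2, w − v ≥ 1, v − y ≥ -2, y − z ≥ 1.
Adding all 5 inequalities: the left sides telescope to 0, and the right sides sum to (-1) + 2 + 1 + (-2) + 1 = 1. So 0 ≥ 1, which is false.

Unsatisfiable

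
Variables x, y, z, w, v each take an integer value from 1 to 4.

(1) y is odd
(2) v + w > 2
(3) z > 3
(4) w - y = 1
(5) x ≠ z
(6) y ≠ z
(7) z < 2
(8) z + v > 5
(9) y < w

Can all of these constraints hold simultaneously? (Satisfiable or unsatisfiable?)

From constraint 3: z ≥ 4. From constraint 7: z ≤ 1. But 1 < 4, so no value of z works.

Unsatisfiable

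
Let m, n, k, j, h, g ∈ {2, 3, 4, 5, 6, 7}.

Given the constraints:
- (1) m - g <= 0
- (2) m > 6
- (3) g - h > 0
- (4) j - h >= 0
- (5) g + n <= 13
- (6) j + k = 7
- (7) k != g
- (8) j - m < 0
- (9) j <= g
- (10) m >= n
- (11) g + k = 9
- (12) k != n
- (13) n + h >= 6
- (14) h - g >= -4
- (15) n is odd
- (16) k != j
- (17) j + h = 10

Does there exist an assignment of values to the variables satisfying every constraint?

The assignment m = 7, n = 3, k = 2, j = 5, h = 5, g = 7 works:
  constraint 1 holds since m - g = 0.
  constraint 3 holds since g - h = 2.
The rest check out directly.

Satisfiable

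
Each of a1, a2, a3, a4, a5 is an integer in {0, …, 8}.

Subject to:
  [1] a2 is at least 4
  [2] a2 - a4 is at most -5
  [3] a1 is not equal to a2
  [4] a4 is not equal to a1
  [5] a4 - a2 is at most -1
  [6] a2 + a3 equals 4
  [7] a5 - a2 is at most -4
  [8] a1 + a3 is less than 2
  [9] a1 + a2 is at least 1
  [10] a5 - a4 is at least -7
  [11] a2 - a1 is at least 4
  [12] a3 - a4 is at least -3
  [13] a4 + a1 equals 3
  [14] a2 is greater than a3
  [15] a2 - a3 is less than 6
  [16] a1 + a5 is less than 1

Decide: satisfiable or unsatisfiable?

Constraints 2, 7, and 10 give a5 − a4 ≥ -7, a4 − a2 ≥ 5, a2 − a5 ≥ 4.
Adding all 3 inequalities: the left sides telescope to 0, and the right sides sum to (-7) + 5 + 4 = 2. So 0 ≥ 2, which is false.

Unsatisfiable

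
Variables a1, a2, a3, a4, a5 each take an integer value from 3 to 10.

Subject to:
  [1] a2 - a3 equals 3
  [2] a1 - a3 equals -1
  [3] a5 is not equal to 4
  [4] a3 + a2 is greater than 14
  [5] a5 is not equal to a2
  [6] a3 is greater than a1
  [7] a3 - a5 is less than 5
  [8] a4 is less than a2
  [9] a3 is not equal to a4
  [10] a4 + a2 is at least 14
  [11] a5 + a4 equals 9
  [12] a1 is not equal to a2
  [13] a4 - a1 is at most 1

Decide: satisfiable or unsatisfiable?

Satisfiable

Take a1 = 6, a2 = 10, a3 = 7, a4 = 6, a5 = 3. Then constraint 1: a2 - a3 = 3; constraint 2: a1 - a3 = -1, and every other listed constraint is also met.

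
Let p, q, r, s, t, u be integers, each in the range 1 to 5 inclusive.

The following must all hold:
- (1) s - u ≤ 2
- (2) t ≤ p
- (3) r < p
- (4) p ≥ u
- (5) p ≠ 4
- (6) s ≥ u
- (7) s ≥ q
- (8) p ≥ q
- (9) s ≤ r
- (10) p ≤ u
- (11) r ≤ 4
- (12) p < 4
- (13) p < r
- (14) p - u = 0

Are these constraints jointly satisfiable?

Unsatisfiable

Constraints 3, 6, 9, and 10 give u ≤ s, s ≤ r, r < p, p ≤ u. Chaining: u ≤ s ≤ r < p ≤ u, which forces u < u — impossible.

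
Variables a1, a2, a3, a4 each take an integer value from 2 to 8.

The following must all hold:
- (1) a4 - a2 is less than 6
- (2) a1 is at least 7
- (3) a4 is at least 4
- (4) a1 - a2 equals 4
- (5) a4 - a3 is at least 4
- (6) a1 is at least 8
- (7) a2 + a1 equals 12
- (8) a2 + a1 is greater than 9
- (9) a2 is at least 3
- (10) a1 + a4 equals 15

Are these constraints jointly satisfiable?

Take a1 = 8, a2 = 4, a3 = 2, a4 = 7. Then constraint 1: a4 - a2 = 3; constraint 4: a1 - a2 = 4, and every other listed constraint is also met.

Satisfiable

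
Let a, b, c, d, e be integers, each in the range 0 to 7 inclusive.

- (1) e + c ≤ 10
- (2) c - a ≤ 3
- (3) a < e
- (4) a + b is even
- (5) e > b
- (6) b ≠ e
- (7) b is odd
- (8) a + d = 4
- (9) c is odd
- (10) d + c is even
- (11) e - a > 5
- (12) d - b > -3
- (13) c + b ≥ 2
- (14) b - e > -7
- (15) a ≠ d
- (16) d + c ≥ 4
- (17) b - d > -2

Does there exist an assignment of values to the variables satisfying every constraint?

Setting (a, b, c, d, e) = (1, 3, 1, 3, 7) satisfies everything: constraint 1: e + c = 8; constraint 2: c - a = 0, and the others follow.

Satisfiable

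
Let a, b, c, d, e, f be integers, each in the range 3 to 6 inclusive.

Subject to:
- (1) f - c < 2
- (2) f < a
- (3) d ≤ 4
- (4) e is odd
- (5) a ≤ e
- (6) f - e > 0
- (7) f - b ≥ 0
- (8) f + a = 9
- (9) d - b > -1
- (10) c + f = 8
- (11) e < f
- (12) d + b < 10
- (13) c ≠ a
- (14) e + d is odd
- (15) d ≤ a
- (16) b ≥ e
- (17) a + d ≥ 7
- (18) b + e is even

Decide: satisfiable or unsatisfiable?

Constraints 2, 5, and 11 give f < a, a ≤ e, e < f. Chaining: f < a ≤ e < f, which forces f < f — impossible.

Unsatisfiable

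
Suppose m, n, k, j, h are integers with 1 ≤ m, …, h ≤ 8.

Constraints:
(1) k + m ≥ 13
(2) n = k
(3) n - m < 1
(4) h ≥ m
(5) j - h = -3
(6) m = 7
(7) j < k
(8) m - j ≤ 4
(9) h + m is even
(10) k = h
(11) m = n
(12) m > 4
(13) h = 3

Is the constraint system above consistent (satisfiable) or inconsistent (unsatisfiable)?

Constraint 6 fixes m = 7 and constraint 13 fixes h = 3. Constraints 2, 10, and 11 give m = n = k = h, so m = h. But 7 ≠ 3 — contradiction.

Unsatisfiable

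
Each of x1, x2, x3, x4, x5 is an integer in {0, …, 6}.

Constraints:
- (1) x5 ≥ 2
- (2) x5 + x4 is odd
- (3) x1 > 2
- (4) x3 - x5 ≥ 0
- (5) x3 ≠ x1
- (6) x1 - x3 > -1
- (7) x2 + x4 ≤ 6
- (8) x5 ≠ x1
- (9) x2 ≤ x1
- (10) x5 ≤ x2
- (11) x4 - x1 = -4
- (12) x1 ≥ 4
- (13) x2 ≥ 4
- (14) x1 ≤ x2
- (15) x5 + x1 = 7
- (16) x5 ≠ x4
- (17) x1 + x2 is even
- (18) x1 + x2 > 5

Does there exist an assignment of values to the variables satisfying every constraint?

Satisfiable

One satisfying assignment is x1 = 4, x2 = 4, x3 = 3, x4 = 0, x5 = 3.
For the less obvious constraints — constraint 4: x3 - x5 = 0; constraint 6: x1 - x3 = 1; constraint 7: x2 + x4 = 4 — and the others hold by inspection.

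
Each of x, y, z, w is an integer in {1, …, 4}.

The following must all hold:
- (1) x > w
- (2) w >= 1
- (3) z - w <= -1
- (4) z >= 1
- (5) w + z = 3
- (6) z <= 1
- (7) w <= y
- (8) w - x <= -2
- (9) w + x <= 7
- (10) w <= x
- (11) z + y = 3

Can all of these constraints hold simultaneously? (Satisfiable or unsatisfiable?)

Satisfiable

Try x = 4, y = 2, z = 1, w = 2.
Check constraint 3: z - w = -1; constraint 5: w + z = 3; constraint 8: w - x = -2. The remaining constraints are straightforward to verify.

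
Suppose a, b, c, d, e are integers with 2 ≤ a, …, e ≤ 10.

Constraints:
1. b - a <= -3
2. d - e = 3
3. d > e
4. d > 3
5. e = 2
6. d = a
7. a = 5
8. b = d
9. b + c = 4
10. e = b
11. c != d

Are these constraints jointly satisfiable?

Constraint 5 fixes e = 2 and constraint 7 fixes a = 5. Constraints 6, 8, and 10 give e = b = d = a, so e = a. But 2 ≠ 5 — contradiction.

Unsatisfiable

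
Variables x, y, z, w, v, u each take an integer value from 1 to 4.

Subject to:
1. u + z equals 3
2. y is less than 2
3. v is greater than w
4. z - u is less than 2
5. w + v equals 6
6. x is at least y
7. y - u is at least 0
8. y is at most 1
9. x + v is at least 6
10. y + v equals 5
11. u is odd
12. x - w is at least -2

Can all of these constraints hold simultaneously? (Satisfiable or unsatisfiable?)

Setting (x, y, z, w, v, u) = (2, 1, 2, 2, 4, 1) satisfies everything: constraint 1: u + z = 3; constraint 4: z - u = 1, and the others follow.

Satisfiable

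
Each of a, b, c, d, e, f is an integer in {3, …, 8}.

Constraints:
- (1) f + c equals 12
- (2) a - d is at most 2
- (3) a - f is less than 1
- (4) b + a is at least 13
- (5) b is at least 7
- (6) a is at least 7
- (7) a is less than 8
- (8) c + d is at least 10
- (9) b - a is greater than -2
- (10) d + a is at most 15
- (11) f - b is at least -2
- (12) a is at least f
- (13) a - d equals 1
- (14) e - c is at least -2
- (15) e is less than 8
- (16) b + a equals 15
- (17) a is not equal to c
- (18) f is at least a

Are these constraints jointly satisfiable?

Setting (a, b, c, d, e, f) = (7, 8, 5, 6, 6, 7) satisfies everything: constraint 1: f + c = 12; constraint 2: a - d = 1, and the others follow.

Satisfiable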